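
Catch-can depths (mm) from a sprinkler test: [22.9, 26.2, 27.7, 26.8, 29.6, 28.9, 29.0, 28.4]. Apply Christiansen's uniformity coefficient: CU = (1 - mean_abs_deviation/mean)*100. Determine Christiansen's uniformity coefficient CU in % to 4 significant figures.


mean = 27.4375 mm
mean |d_i - mean| = 1.60312 mm
CU = (1 - 1.60312/27.4375)*100 = 94.16 %
Therefore Christiansen's uniformity coefficient CU = 94.16 %.


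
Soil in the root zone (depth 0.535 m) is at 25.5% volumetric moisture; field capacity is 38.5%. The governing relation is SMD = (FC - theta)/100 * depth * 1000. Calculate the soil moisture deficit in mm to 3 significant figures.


SMD = (38.5 - 25.5)/100 * 0.535 * 1000 = 69.5 mm
Therefore the soil moisture deficit = 69.5 mm.


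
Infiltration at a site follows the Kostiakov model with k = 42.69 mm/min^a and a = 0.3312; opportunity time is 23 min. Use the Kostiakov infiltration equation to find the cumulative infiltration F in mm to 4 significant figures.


Approach: apply the Kostiakov infiltration equation, F = k*t^a.
F = 42.69 * 23^0.3312 = 120.6 mm
Therefore the cumulative infiltration F = 120.6 mm.


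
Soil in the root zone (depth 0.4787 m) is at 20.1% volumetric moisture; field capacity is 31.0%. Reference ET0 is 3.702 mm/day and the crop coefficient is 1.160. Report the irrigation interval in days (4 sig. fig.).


Approach: apply soil-water budget scheduling, SMD = (FC-theta)/100*depth*1000; ETc = ET0*Kc; interval = SMD/ETc.
Step 1 — soil moisture deficit:
  SMD = (31.0 - 20.1)/100 * 0.4787 * 1000 = 52.1783 mm
Step 2 — daily crop ET (ETc = ET0*Kc):
  ETc = 3.702 * 1.160 = 4.29432 mm/day
Step 3 — irrigation interval (SMD/ETc):
  interval = 52.1783 / 4.29432 = 12.15 days
Therefore the irrigation interval = 12.15 days.


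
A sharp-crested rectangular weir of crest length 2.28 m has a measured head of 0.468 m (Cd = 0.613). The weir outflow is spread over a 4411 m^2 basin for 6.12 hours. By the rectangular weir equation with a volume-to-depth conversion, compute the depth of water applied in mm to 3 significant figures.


Approach: apply the rectangular weir equation with a volume-to-depth conversion, Q = (2/3)*Cd*L*sqrt(2g)*H^1.5; d = Q*t/A * 1000.
Step 1 — weir discharge:
  Q = (2/3)*0.613*2.28*sqrt(2*9.81)*0.468^1.5 = 1.3214 m^3/s
Step 2 — volume: V = 1.3214 * 6.12*3600 = 29112 m^3
Step 3 — depth: d = V/A * 1000 = 29112/4411 * 1000 = 6600 mm
Therefore the depth of water applied = 6600 mm.


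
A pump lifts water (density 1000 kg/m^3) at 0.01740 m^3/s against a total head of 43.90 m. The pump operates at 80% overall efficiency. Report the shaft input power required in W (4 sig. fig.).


Approach: apply hydraulic power then efficiency conversion, P = rho*g*Q*H; P_in = P/eta.
Step 1 — hydraulic power (P = rho*g*Q*H):
  P = 1000 * 9.81 * 0.01740 * 43.90 = 7493.47 W
Step 2 — input power: P_in = P/eta = 7493.47 / 0.8 = 9367 W
Therefore the shaft input power required = 9367 W.


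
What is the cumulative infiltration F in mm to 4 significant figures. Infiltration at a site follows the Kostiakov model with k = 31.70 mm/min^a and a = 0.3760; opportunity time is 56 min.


Approach: apply the Kostiakov infiltration equation, F = k*t^a.
F = 31.70 * 56^0.3760 = 144.0 mm
Therefore the cumulative infiltration F = 144.0 mm.


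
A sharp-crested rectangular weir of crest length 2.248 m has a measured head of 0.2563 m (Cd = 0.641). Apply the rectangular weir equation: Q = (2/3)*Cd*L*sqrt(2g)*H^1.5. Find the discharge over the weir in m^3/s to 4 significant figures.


Q = (2/3)*0.641*2.248*sqrt(2*9.81)*0.2563^1.5 = 0.5521 m^3/s
Therefore the discharge over the weir = 0.5521 m^3/s.


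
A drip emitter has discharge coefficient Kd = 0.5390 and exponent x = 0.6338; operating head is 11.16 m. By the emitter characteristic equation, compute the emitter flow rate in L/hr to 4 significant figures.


Approach: apply the emitter characteristic equation, q = Kd * h^x.
q = 0.5390 * 11.16^0.6338 = 2.487 L/hr
Therefore the emitter flow rate = 2.487 L/hr.


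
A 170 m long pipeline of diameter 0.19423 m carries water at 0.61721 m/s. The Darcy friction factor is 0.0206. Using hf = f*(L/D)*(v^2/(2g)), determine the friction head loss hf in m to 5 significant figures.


hf = 0.0206 * (170/0.19423) * (0.61721^2 / (2*9.81))
hf = 0.35008 m
Therefore the friction head loss hf = 0.35008 m.


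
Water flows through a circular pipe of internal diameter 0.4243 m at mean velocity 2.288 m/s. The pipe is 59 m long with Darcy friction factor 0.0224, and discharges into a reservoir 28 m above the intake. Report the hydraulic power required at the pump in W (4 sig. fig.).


Approach: apply continuity + Darcy-Weisbach + hydraulic power, Q = A*v; hf = f*(L/D)*(v^2/(2g)); H = static + hf; P = rho*g*Q*H.
Step 1 — flow rate (continuity, Q = A*v):
  A = pi*(0.4243/2)^2 = 0.141396 m^2
  Q = 0.141396 * 2.288 = 0.323513 m^3/s
Step 2 — friction head loss (Darcy-Weisbach):
  hf = 0.0224 * (59/0.4243) * (2.288^2 / (2*9.81))
  hf = 0.831075 m
Step 3 — total head: H = 28 + 0.831075 = 28.8311 m
Step 4 — hydraulic power (P = rho*g*Q*H):
  P = 1000 * 9.81 * 0.323513 * 28.8311 = 91500 W
Therefore the hydraulic power required at the pump = 91500 W.


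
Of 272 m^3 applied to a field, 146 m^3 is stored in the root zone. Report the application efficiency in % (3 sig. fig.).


Approach: apply the application efficiency ratio, Ea = (stored/applied)*100.
Ea = (146/272)*100 = 53.7 %
Therefore the application efficiency = 53.7 %.


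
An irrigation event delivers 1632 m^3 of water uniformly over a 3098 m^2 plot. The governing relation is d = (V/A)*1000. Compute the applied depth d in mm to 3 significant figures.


d = (1632 / 3098) * 1000 = 527 mm
Therefore the applied depth d = 527 mm.


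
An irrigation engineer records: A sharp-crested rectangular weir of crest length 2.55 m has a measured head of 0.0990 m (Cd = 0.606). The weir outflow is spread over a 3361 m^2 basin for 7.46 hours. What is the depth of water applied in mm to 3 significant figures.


Approach: apply the rectangular weir equation with a volume-to-depth conversion, Q = (2/3)*Cd*L*sqrt(2g)*H^1.5; d = Q*t/A * 1000.
Step 1 — weir discharge:
  Q = (2/3)*0.606*2.55*sqrt(2*9.81)*0.0990^1.5 = 0.14214 m^3/s
Step 2 — volume: V = 0.14214 * 7.46*3600 = 3817.4 m^3
Step 3 — depth: d = V/A * 1000 = 3817.4/3361 * 1000 = 1140 mm
Therefore the depth of water applied = 1140 mm.


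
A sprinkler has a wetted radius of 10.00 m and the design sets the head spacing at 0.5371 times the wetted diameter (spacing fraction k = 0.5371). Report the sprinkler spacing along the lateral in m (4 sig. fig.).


Approach: apply the sprinkler spacing rule (spacing as a fraction of wetted diameter), S = k*(2*R).
S = 0.5371 * (2 * 10.00) = 10.74 m
Therefore the sprinkler spacing along the lateral = 10.74 m.


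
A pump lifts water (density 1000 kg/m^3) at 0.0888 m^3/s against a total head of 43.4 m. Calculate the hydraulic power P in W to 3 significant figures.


Approach: apply the hydraulic power relation, P = rho*g*Q*H.
P = 1000 * 9.81 * 0.0888 * 43.4 = 37800 W
Therefore the hydraulic power P = 37800 W.


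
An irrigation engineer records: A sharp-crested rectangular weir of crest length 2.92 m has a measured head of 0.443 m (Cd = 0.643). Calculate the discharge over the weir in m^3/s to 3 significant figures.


Approach: apply the rectangular weir equation, Q = (2/3)*Cd*L*sqrt(2g)*H^1.5.
Q = (2/3)*0.643*2.92*sqrt(2*9.81)*0.443^1.5 = 1.63 m^3/s
Therefore the discharge over the weir = 1.63 m^3/s.


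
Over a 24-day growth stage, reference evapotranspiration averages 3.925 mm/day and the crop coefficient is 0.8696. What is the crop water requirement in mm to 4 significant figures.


Approach: apply the crop water requirement relation, CWR = ET0 * Kc * days.
CWR = 3.925 * 0.8696 * 24 = 81.92 mm
Therefore the crop water requirement = 81.92 mm.


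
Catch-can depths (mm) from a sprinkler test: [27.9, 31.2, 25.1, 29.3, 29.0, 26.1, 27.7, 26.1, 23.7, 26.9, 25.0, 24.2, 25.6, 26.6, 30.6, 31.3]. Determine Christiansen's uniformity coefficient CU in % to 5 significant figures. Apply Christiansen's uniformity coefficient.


Approach: apply Christiansen's uniformity coefficient, CU = (1 - mean_abs_deviation/mean)*100.
mean = 27.26875 mm
mean |d_i - mean| = 2.014844 mm
CU = (1 - 2.014844/27.26875)*100 = 92.611 %
Therefore Christiansen's uniformity coefficient CU = 92.611 %.


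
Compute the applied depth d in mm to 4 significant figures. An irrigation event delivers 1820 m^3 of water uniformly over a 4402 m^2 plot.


Approach: apply depth from volume over area, d = (V/A)*1000.
d = (1820 / 4402) * 1000 = 413.4 mm
Therefore the applied depth d = 413.4 mm.


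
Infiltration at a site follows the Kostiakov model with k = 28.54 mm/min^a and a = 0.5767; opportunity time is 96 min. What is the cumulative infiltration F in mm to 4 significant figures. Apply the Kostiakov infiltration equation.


Approach: apply the Kostiakov infiltration equation, F = k*t^a.
F = 28.54 * 96^0.5767 = 396.9 mm
Therefore the cumulative infiltration F = 396.9 mm.


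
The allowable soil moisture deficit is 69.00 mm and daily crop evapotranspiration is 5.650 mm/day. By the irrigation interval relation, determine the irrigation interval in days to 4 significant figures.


Approach: apply the irrigation interval relation, interval = SMD / ETc.
interval = 69.00 / 5.650 = 12.21 days
Therefore the irrigation interval = 12.21 days.


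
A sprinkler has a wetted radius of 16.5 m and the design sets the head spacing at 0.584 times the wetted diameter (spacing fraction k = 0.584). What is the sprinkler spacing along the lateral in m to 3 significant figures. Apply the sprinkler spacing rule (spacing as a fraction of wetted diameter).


Approach: apply the sprinkler spacing rule (spacing as a fraction of wetted diameter), S = k*(2*R).
S = 0.584 * (2 * 16.5) = 19.3 m
Therefore the sprinkler spacing along the lateral = 19.3 m.


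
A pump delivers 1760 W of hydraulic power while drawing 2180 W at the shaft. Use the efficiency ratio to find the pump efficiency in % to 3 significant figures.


Approach: apply the efficiency ratio, eta = (P_out/P_in)*100.
eta = (1760 / 2180) * 100 = 80.7 %
Therefore the pump efficiency = 80.7 %.


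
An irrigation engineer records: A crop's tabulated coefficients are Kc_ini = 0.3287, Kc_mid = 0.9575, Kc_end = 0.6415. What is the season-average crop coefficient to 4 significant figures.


Approach: apply a simple seasonal average, Kc_avg = (Kc_ini + Kc_mid + Kc_end)/3.
Kc_avg = (0.3287 + 0.9575 + 0.6415)/3 = 0.6426
Therefore the season-average crop coefficient = 0.6426.


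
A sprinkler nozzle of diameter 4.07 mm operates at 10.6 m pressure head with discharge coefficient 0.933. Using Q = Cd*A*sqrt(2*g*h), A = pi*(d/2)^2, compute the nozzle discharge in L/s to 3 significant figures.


A = pi*(4.07e-3/2)^2 = 1.3010e-05 m^2
Q = 0.933 * 1.3010e-05 * sqrt(2*9.81*10.6) * 1000 = 0.175 L/s
Therefore the nozzle discharge = 0.175 L/s.


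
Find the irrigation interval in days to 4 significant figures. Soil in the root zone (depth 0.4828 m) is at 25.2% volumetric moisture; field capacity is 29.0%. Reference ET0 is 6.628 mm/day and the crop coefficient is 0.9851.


Approach: apply soil-water budget scheduling, SMD = (FC-theta)/100*depth*1000; ETc = ET0*Kc; interval = SMD/ETc.
Step 1 — soil moisture deficit:
  SMD = (29.0 - 25.2)/100 * 0.4828 * 1000 = 18.3464 mm
Step 2 — daily crop ET (ETc = ET0*Kc):
  ETc = 6.628 * 0.9851 = 6.52924 mm/day
Step 3 — irrigation interval (SMD/ETc):
  interval = 18.3464 / 6.52924 = 2.810 days
Therefore the irrigation interval = 2.810 days.


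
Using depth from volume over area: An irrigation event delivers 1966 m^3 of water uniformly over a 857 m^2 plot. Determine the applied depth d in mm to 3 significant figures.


Approach: apply depth from volume over area, d = (V/A)*1000.
d = (1966 / 857) * 1000 = 2290 mm
Therefore the applied depth d = 2290 mm.


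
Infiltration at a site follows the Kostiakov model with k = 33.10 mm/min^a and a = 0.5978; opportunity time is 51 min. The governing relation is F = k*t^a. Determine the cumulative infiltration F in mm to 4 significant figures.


F = 33.10 * 51^0.5978 = 347.2 mm
Therefore the cumulative infiltration F = 347.2 mm.


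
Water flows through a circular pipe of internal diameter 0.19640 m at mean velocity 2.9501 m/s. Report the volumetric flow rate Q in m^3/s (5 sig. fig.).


Approach: apply the continuity equation for pipe flow, Q = A * v with A = pi*(D/2)^2.
A = pi*(0.19640/2)^2 = 0.03029513 m^2
Q = 0.03029513 * 2.9501 = 0.089374 m^3/s
Therefore the volumetric flow rate Q = 0.089374 m^3/s.


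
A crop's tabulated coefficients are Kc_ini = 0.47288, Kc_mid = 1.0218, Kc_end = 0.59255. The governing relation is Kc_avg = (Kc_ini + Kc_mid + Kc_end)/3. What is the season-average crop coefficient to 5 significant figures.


Kc_avg = (0.47288 + 1.0218 + 0.59255)/3 = 0.69574
Therefore the season-average crop coefficient = 0.69574.


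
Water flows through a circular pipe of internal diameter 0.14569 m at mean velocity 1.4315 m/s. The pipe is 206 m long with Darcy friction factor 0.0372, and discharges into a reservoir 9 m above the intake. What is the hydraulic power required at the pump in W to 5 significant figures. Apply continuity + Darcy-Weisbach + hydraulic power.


Approach: apply continuity + Darcy-Weisbach + hydraulic power, Q = A*v; hf = f*(L/D)*(v^2/(2g)); H = static + hf; P = rho*g*Q*H.
Step 1 — flow rate (continuity, Q = A*v):
  A = pi*(0.14569/2)^2 = 0.01667053 m^2
  Q = 0.01667053 * 1.4315 = 0.02386386 m^3/s
Step 2 — friction head loss (Darcy-Weisbach):
  hf = 0.0372 * (206/0.14569) * (1.4315^2 / (2*9.81))
  hf = 5.493690 m
Step 3 — total head: H = 9 + 5.493690 = 14.49369 m
Step 4 — hydraulic power (P = rho*g*Q*H):
  P = 1000 * 9.81 * 0.02386386 * 14.49369 = 3393.0 W
Therefore the hydraulic power required at the pump = 3393.0 W.


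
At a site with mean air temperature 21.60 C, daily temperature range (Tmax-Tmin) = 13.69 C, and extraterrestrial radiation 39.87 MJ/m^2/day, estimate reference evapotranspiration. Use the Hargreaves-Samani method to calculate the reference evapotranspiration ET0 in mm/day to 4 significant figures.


Approach: apply the Hargreaves-Samani method, ET0 = 0.0023*(Tmean+17.8)*sqrt(Tmax-Tmin)*0.408*Ra.
ET0 = 0.0023*(21.60+17.8)*sqrt(13.69)*0.408*39.87 = 5.454 mm/day
Therefore the reference evapotranspiration ET0 = 5.454 mm/day.


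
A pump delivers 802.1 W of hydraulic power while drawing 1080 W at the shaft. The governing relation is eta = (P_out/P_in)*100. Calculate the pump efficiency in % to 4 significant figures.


eta = (802.1 / 1080) * 100 = 74.27 %
Therefore the pump efficiency = 74.27 %.


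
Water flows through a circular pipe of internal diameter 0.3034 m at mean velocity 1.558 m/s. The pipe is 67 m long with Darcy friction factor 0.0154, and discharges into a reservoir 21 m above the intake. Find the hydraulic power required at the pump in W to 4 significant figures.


Approach: apply continuity + Darcy-Weisbach + hydraulic power, Q = A*v; hf = f*(L/D)*(v^2/(2g)); H = static + hf; P = rho*g*Q*H.
Step 1 — flow rate (continuity, Q = A*v):
  A = pi*(0.3034/2)^2 = 0.0722971 m^2
  Q = 0.0722971 * 1.558 = 0.112639 m^3/s
Step 2 — friction head loss (Darcy-Weisbach):
  hf = 0.0154 * (67/0.3034) * (1.558^2 / (2*9.81))
  hf = 0.420742 m
Step 3 — total head: H = 21 + 0.420742 = 21.4207 m
Step 4 — hydraulic power (P = rho*g*Q*H):
  P = 1000 * 9.81 * 0.112639 * 21.4207 = 23670 W
Therefore the hydraulic power required at the pump = 23670 W.


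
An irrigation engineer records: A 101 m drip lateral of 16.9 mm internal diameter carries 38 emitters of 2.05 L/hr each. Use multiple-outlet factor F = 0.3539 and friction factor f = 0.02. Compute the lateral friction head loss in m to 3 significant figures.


Approach: apply Darcy-Weisbach with the multiple-outlet F-factor, Q = n*q/(3600*1000) m^3/s; v = Q/A; hf = F*f*(L/D)*(v^2/(2g)).
Q = 38*2.05/(3600*1000) = 2.1639e-05 m^3/s
A = pi*(16.9e-3/2)^2 = 2.2432e-04 m^2, so v = Q/A = 0.096465 m/s
hf = 0.3539*0.02*(101/0.0169)*(0.096465^2/(2*9.81)) = 0.0201 m
Therefore the lateral friction head loss = 0.0201 m.


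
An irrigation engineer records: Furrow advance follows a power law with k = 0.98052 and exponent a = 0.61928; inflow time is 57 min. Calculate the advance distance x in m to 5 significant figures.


Approach: apply the power-law advance function, x = k*t^a.
x = 0.98052 * 57^0.61928 = 11.990 m
Therefore the advance distance x = 11.990 m.


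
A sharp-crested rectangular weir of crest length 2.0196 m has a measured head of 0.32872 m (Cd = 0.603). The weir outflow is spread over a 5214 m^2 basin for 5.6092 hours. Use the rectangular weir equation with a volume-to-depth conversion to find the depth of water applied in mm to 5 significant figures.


Approach: apply the rectangular weir equation with a volume-to-depth conversion, Q = (2/3)*Cd*L*sqrt(2g)*H^1.5; d = Q*t/A * 1000.
Step 1 — weir discharge:
  Q = (2/3)*0.603*2.0196*sqrt(2*9.81)*0.32872^1.5 = 0.6777665 m^3/s
Step 2 — volume: V = 0.6777665 * 5.6092*3600 = 13686.22 m^3
Step 3 — depth: d = V/A * 1000 = 13686.22/5214 * 1000 = 2624.9 mm
Therefore the depth of water applied = 2624.9 mm.


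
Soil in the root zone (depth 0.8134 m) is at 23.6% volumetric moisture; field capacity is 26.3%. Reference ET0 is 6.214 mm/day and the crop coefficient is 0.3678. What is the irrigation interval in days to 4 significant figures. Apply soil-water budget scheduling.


Approach: apply soil-water budget scheduling, SMD = (FC-theta)/100*depth*1000; ETc = ET0*Kc; interval = SMD/ETc.
Step 1 — soil moisture deficit:
  SMD = (26.3 - 23.6)/100 * 0.8134 * 1000 = 21.9618 mm
Step 2 — daily crop ET (ETc = ET0*Kc):
  ETc = 6.214 * 0.3678 = 2.28551 mm/day
Step 3 — irrigation interval (SMD/ETc):
  interval = 21.9618 / 2.28551 = 9.609 days
Therefore the irrigation interval = 9.609 days.


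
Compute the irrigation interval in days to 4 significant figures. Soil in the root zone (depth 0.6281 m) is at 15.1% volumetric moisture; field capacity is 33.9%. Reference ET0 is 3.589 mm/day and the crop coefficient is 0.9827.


Approach: apply soil-water budget scheduling, SMD = (FC-theta)/100*depth*1000; ETc = ET0*Kc; interval = SMD/ETc.
Step 1 — soil moisture deficit:
  SMD = (33.9 - 15.1)/100 * 0.6281 * 1000 = 118.083 mm
Step 2 — daily crop ET (ETc = ET0*Kc):
  ETc = 3.589 * 0.9827 = 3.52691 mm/day
Step 3 — irrigation interval (SMD/ETc):
  interval = 118.083 / 3.52691 = 33.48 days
Therefore the irrigation interval = 33.48 days.


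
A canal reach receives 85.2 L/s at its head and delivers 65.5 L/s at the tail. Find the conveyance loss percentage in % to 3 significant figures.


Approach: apply the conveyance loss ratio, loss% = ((Q_head - Q_tail)/Q_head)*100.
loss = ((85.2 - 65.5)/85.2)*100 = 23.1 %
Therefore the conveyance loss percentage = 23.1 %.


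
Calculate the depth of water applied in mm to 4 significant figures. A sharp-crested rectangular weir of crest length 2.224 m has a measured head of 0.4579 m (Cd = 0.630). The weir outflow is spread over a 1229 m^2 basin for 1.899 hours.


Approach: apply the rectangular weir equation with a volume-to-depth conversion, Q = (2/3)*Cd*L*sqrt(2g)*H^1.5; d = Q*t/A * 1000.
Step 1 — weir discharge:
  Q = (2/3)*0.630*2.224*sqrt(2*9.81)*0.4579^1.5 = 1.28200 m^3/s
Step 2 — volume: V = 1.28200 * 1.899*3600 = 8764.30 m^3
Step 3 — depth: d = V/A * 1000 = 8764.30/1229 * 1000 = 7131 mm
Therefore the depth of water applied = 7131 mm.


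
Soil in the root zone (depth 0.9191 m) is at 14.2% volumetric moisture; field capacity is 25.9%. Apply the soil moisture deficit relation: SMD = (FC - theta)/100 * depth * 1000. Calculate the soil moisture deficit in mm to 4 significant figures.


SMD = (25.9 - 14.2)/100 * 0.9191 * 1000 = 107.5 mm
Therefore the soil moisture deficit = 107.5 mm.


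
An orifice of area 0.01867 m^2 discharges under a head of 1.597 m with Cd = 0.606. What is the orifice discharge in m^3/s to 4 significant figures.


Approach: apply the orifice equation, Q = Cd*A*sqrt(2*g*h).
Q = 0.606 * 0.01867 * sqrt(2*9.81*1.597) = 0.06333 m^3/s
Therefore the orifice discharge = 0.06333 m^3/s.


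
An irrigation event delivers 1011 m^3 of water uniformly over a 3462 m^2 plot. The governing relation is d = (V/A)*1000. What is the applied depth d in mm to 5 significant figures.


d = (1011 / 3462) * 1000 = 292.03 mm
Therefore the applied depth d = 292.03 mm.


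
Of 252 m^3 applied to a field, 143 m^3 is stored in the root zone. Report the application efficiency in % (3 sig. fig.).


Approach: apply the application efficiency ratio, Ea = (stored/applied)*100.
Ea = (143/252)*100 = 56.7 %
Therefore the application efficiency = 56.7 %.


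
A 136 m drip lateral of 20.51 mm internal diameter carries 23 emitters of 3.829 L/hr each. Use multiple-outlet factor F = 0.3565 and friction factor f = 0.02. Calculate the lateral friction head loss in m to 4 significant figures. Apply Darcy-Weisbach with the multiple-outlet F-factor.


Approach: apply Darcy-Weisbach with the multiple-outlet F-factor, Q = n*q/(3600*1000) m^3/s; v = Q/A; hf = F*f*(L/D)*(v^2/(2g)).
Q = 23*3.829/(3600*1000) = 2.44631e-05 m^3/s
A = pi*(20.51e-3/2)^2 = 3.30386e-04 m^2, so v = Q/A = 0.0740439 m/s
hf = 0.3565*0.02*(136/0.02051)*(0.0740439^2/(2*9.81)) = 0.01321 m
Therefore the lateral friction head loss = 0.01321 m.


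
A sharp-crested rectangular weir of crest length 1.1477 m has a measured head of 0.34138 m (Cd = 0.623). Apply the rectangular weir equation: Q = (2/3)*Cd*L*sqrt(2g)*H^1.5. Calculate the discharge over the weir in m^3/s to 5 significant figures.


Q = (2/3)*0.623*1.1477*sqrt(2*9.81)*0.34138^1.5 = 0.42115 m^3/s
Therefore the discharge over the weir = 0.42115 m^3/s.


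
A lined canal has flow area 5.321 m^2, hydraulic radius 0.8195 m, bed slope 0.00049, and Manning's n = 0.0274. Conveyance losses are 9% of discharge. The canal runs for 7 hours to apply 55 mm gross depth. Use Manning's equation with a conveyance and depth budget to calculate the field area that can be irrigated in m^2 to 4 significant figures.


Approach: apply Manning's equation with a conveyance and depth budget, Q = (1/n)*A*R^(2/3)*S^(1/2); Q_field = Q*(1-loss); Area = Q_field*t/(d/1000).
Step 1 — canal discharge (Manning's equation):
  Q = (1/0.0274) * 5.321 * 0.8195^(2/3) * 0.00049^(1/2) = 3.76449 m^3/s
Step 2 — delivered flow: Q_field = 3.76449*(1 - 9/100) = 3.42569 m^3/s
Step 3 — volume delivered: V = 3.42569 * 7*3600 = 86327.4 m^3
Step 4 — area served: A = V / (depth/1000) = 86327.4 / 0.055 = 1570000 m^2
Therefore the field area that can be irrigated = 1570000 m^2.


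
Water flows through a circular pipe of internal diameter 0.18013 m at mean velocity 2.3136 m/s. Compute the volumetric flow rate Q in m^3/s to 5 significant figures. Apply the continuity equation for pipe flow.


Approach: apply the continuity equation for pipe flow, Q = A * v with A = pi*(D/2)^2.
A = pi*(0.18013/2)^2 = 0.02548367 m^2
Q = 0.02548367 * 2.3136 = 0.058959 m^3/s
Therefore the volumetric flow rate Q = 0.058959 m^3/s.


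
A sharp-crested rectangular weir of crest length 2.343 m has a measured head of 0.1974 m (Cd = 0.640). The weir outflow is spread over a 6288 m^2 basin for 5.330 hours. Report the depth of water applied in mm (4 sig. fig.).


Approach: apply the rectangular weir equation with a volume-to-depth conversion, Q = (2/3)*Cd*L*sqrt(2g)*H^1.5; d = Q*t/A * 1000.
Step 1 — weir discharge:
  Q = (2/3)*0.640*2.343*sqrt(2*9.81)*0.1974^1.5 = 0.388357 m^3/s
Step 2 — volume: V = 0.388357 * 5.330*3600 = 7451.80 m^3
Step 3 — depth: d = V/A * 1000 = 7451.80/6288 * 1000 = 1185 mm
Therefore the depth of water applied = 1185 mm.


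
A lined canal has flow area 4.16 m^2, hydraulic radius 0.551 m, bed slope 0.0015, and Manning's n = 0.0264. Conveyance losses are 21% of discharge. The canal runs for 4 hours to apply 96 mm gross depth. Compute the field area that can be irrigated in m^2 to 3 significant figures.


Approach: apply Manning's equation with a conveyance and depth budget, Q = (1/n)*A*R^(2/3)*S^(1/2); Q_field = Q*(1-loss); Area = Q_field*t/(d/1000).
Step 1 — canal discharge (Manning's equation):
  Q = (1/0.0264) * 4.16 * 0.551^(2/3) * 0.0015^(1/2) = 4.1018 m^3/s
Step 2 — delivered flow: Q_field = 4.1018*(1 - 21/100) = 3.2404 m^3/s
Step 3 — volume delivered: V = 3.2404 * 4*3600 = 46662 m^3
Step 4 — area served: A = V / (depth/1000) = 46662 / 0.096 = 486000 m^2
Therefore the field area that can be irrigated = 486000 m^2.


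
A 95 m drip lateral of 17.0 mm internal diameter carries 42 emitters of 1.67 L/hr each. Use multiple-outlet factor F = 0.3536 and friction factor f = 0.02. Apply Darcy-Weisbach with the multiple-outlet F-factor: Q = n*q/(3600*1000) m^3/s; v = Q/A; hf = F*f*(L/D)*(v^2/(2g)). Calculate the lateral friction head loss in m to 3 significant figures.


Q = 42*1.67/(3600*1000) = 1.9483e-05 m^3/s
A = pi*(17.0e-3/2)^2 = 2.2698e-04 m^2, so v = Q/A = 0.085837 m/s
hf = 0.3536*0.02*(95/0.0170)*(0.085837^2/(2*9.81)) = 0.0148 m
Therefore the lateral friction head loss = 0.0148 m.


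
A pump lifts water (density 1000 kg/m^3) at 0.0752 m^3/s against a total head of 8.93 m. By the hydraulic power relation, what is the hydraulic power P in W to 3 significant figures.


Approach: apply the hydraulic power relation, P = rho*g*Q*H.
P = 1000 * 9.81 * 0.0752 * 8.93 = 6590 W
Therefore the hydraulic power P = 6590 W.


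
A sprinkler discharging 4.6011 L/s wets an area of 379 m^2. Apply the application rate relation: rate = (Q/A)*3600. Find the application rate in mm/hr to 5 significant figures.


rate = (4.6011 / 379) * 3600 = 43.704 mm/hr
Therefore the application rate = 43.704 mm/hr.


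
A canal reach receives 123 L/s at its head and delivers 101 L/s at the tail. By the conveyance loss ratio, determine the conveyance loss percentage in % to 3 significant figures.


Approach: apply the conveyance loss ratio, loss% = ((Q_head - Q_tail)/Q_head)*100.
loss = ((123 - 101)/123)*100 = 17.9 %
Therefore the conveyance loss percentage = 17.9 %.


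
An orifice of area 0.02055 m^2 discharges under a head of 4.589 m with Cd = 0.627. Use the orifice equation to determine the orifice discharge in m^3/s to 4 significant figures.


Approach: apply the orifice equation, Q = Cd*A*sqrt(2*g*h).
Q = 0.627 * 0.02055 * sqrt(2*9.81*4.589) = 0.1223 m^3/s
Therefore the orifice discharge = 0.1223 m^3/s.


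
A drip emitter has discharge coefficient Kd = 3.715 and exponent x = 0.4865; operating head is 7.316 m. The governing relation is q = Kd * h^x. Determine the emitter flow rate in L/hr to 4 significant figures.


q = 3.715 * 7.316^0.4865 = 9.782 L/hr
Therefore the emitter flow rate = 9.782 L/hr.


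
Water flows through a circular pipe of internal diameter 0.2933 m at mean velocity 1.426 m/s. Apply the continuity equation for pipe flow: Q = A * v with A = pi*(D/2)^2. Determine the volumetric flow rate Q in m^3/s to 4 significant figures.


A = pi*(0.2933/2)^2 = 0.0675638 m^2
Q = 0.0675638 * 1.426 = 0.09635 m^3/s
Therefore the volumetric flow rate Q = 0.09635 m^3/s.


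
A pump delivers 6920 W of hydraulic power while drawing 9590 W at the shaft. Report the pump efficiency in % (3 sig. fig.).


Approach: apply the efficiency ratio, eta = (P_out/P_in)*100.
eta = (6920 / 9590) * 100 = 72.2 %
Therefore the pump efficiency = 72.2 %.


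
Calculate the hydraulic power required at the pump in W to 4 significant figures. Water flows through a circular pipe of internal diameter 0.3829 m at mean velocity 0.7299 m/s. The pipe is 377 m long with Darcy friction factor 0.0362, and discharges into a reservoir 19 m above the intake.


Approach: apply continuity + Darcy-Weisbach + hydraulic power, Q = A*v; hf = f*(L/D)*(v^2/(2g)); H = static + hf; P = rho*g*Q*H.
Step 1 — flow rate (continuity, Q = A*v):
  A = pi*(0.3829/2)^2 = 0.115149 m^2
  Q = 0.115149 * 0.7299 = 0.0840473 m^3/s
Step 2 — friction head loss (Darcy-Weisbach):
  hf = 0.0362 * (377/0.3829) * (0.7299^2 / (2*9.81))
  hf = 0.967815 m
Step 3 — total head: H = 19 + 0.967815 = 19.9678 m
Step 4 — hydraulic power (P = rho*g*Q*H):
  P = 1000 * 9.81 * 0.0840473 * 19.9678 = 16460 W
Therefore the hydraulic power required at the pump = 16460 W.


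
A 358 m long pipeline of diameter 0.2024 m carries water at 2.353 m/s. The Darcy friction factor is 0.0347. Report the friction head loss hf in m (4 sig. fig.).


Approach: apply the Darcy-Weisbach equation, hf = f*(L/D)*(v^2/(2g)).
hf = 0.0347 * (358/0.2024) * (2.353^2 / (2*9.81))
hf = 17.32 m
Therefore the friction head loss hf = 17.32 m.


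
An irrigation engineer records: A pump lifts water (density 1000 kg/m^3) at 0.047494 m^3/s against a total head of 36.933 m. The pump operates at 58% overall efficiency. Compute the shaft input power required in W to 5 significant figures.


Approach: apply hydraulic power then efficiency conversion, P = rho*g*Q*H; P_in = P/eta.
Step 1 — hydraulic power (P = rho*g*Q*H):
  P = 1000 * 9.81 * 0.047494 * 36.933 = 17207.68 W
Step 2 — input power: P_in = P/eta = 17207.68 / 0.58 = 29668 W
Therefore the shaft input power required = 29668 W.


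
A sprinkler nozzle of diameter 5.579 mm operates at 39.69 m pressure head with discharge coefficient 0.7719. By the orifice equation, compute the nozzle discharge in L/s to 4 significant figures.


Approach: apply the orifice equation, Q = Cd*A*sqrt(2*g*h), A = pi*(d/2)^2.
A = pi*(5.579e-3/2)^2 = 2.44457e-05 m^2
Q = 0.7719 * 2.44457e-05 * sqrt(2*9.81*39.69) * 1000 = 0.5266 L/s
Therefore the nozzle discharge = 0.5266 L/s.


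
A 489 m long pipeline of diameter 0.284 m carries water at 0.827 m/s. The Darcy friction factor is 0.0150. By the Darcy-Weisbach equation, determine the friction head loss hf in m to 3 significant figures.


Approach: apply the Darcy-Weisbach equation, hf = f*(L/D)*(v^2/(2g)).
hf = 0.0150 * (489/0.284) * (0.827^2 / (2*9.81))
hf = 0.900 m
Therefore the friction head loss hf = 0.900 m.


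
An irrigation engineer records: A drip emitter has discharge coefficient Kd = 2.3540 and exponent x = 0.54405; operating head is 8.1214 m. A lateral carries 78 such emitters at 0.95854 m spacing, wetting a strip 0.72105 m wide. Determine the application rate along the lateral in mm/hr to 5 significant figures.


Approach: apply the emitter equation with a lateral mass balance, q = Kd*h^x; Q = n*q; rate = Q/(n*spacing*width).
Step 1 — single emitter flow (q = Kd*h^x):
  q = 2.3540 * 8.1214^0.54405 = 7.356837 L/hr
Step 2 — total lateral flow: Q = 78 * 7.356837 = 573.8333 L/hr
Step 3 — wetted area: A = 78 * 0.95854 * 0.72105 = 53.91011 m^2
Step 4 — application rate: Q/A = 573.8333/53.91011 = 10.644 mm/hr
Therefore the application rate along the lateral = 10.644 mm/hr.


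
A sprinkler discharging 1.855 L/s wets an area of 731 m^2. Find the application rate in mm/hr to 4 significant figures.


Approach: apply the application rate relation, rate = (Q/A)*3600.
rate = (1.855 / 731) * 3600 = 9.135 mm/hr
Therefore the application rate = 9.135 mm/hr.


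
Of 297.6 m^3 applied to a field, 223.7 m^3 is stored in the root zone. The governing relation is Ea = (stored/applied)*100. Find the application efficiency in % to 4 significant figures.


Ea = (223.7/297.6)*100 = 75.17 %
Therefore the application efficiency = 75.17 %.


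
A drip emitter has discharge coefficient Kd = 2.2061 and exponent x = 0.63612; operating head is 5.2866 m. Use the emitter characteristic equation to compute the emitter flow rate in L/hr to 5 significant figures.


Approach: apply the emitter characteristic equation, q = Kd * h^x.
q = 2.2061 * 5.2866^0.63612 = 6.3629 L/hr
Therefore the emitter flow rate = 6.3629 L/hr.


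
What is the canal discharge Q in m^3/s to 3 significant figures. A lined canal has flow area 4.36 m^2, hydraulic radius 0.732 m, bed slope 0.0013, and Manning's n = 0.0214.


Approach: apply Manning's equation, Q = (1/n)*A*R^(2/3)*S^(1/2).
Q = (1/0.0214) * 4.36 * 0.732^(2/3) * 0.0013^(1/2) = 5.97 m^3/s
Therefore the canal discharge Q = 5.97 m^3/s.


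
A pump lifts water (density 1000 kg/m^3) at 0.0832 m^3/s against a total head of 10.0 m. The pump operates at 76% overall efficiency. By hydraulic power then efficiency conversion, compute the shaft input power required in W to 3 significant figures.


Approach: apply hydraulic power then efficiency conversion, P = rho*g*Q*H; P_in = P/eta.
Step 1 — hydraulic power (P = rho*g*Q*H):
  P = 1000 * 9.81 * 0.0832 * 10.0 = 8161.9 W
Step 2 — input power: P_in = P/eta = 8161.9 / 0.76 = 10700 W
Therefore the shaft input power required = 10700 W.


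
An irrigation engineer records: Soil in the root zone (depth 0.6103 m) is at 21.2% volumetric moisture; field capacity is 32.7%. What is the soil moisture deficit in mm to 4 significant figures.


Approach: apply the soil moisture deficit relation, SMD = (FC - theta)/100 * depth * 1000.
SMD = (32.7 - 21.2)/100 * 0.6103 * 1000 = 70.18 mm
Therefore the soil moisture deficit = 70.18 mm.


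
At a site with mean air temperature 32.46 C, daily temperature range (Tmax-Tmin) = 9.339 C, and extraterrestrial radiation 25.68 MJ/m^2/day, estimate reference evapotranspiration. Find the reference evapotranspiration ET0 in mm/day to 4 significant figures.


Approach: apply the Hargreaves-Samani method, ET0 = 0.0023*(Tmean+17.8)*sqrt(Tmax-Tmin)*0.408*Ra.
ET0 = 0.0023*(32.46+17.8)*sqrt(9.339)*0.408*25.68 = 3.701 mm/day
Therefore the reference evapotranspiration ET0 = 3.701 mm/day.


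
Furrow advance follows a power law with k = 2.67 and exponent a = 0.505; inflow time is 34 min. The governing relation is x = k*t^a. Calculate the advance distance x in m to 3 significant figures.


x = 2.67 * 34^0.505 = 15.8 m
Therefore the advance distance x = 15.8 m.


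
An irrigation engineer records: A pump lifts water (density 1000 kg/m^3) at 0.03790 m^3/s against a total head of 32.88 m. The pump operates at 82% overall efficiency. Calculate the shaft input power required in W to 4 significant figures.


Approach: apply hydraulic power then efficiency conversion, P = rho*g*Q*H; P_in = P/eta.
Step 1 — hydraulic power (P = rho*g*Q*H):
  P = 1000 * 9.81 * 0.03790 * 32.88 = 12224.8 W
Step 2 — input power: P_in = P/eta = 12224.8 / 0.82 = 14910 W
Therefore the shaft input power required = 14910 W.


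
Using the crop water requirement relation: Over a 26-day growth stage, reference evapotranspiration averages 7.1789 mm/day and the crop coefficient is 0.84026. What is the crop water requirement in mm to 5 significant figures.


Approach: apply the crop water requirement relation, CWR = ET0 * Kc * days.
CWR = 7.1789 * 0.84026 * 26 = 156.84 mm
Therefore the crop water requirement = 156.84 mm.


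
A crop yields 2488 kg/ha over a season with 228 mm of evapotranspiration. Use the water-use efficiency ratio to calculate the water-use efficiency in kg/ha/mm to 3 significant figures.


Approach: apply the water-use efficiency ratio, WUE = yield/ET.
WUE = 2488 / 228 = 10.9 kg/ha/mm
Therefore the water-use efficiency = 10.9 kg/ha/mm.


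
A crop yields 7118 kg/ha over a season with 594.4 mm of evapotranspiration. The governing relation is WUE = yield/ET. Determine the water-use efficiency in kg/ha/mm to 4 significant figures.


WUE = 7118 / 594.4 = 11.98 kg/ha/mm
Therefore the water-use efficiency = 11.98 kg/ha/mm.


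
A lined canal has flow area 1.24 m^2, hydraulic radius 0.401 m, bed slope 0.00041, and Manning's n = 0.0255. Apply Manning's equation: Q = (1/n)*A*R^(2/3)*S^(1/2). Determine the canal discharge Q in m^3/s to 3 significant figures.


Q = (1/0.0255) * 1.24 * 0.401^(2/3) * 0.00041^(1/2) = 0.535 m^3/s
Therefore the canal discharge Q = 0.535 m^3/s.


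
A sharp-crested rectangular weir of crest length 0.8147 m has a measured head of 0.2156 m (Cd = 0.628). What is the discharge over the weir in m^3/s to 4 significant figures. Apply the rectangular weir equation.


Approach: apply the rectangular weir equation, Q = (2/3)*Cd*L*sqrt(2g)*H^1.5.
Q = (2/3)*0.628*0.8147*sqrt(2*9.81)*0.2156^1.5 = 0.1512 m^3/s
Therefore the discharge over the weir = 0.1512 m^3/s.


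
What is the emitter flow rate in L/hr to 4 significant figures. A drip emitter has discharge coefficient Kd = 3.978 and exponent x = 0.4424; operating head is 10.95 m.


Approach: apply the emitter characteristic equation, q = Kd * h^x.
q = 3.978 * 10.95^0.4424 = 11.47 L/hr
Therefore the emitter flow rate = 11.47 L/hr.


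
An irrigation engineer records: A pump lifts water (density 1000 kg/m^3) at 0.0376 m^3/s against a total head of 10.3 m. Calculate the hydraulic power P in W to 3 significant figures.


Approach: apply the hydraulic power relation, P = rho*g*Q*H.
P = 1000 * 9.81 * 0.0376 * 10.3 = 3800 W
Therefore the hydraulic power P = 3800 W.


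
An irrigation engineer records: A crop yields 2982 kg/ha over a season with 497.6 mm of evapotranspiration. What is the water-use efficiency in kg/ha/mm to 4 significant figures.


Approach: apply the water-use efficiency ratio, WUE = yield/ET.
WUE = 2982 / 497.6 = 5.993 kg/ha/mm
Therefore the water-use efficiency = 5.993 kg/ha/mm.


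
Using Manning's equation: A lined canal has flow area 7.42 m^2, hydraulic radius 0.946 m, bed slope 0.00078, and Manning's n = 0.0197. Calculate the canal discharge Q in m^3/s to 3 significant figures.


Approach: apply Manning's equation, Q = (1/n)*A*R^(2/3)*S^(1/2).
Q = (1/0.0197) * 7.42 * 0.946^(2/3) * 0.00078^(1/2) = 10.1 m^3/s
Therefore the canal discharge Q = 10.1 m^3/s.


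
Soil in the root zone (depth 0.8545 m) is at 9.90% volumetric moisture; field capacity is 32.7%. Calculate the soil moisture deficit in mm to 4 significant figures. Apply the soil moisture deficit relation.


Approach: apply the soil moisture deficit relation, SMD = (FC - theta)/100 * depth * 1000.
SMD = (32.7 - 9.90)/100 * 0.8545 * 1000 = 194.8 mm
Therefore the soil moisture deficit = 194.8 mm.


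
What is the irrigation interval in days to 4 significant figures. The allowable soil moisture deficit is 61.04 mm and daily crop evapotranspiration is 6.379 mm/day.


Approach: apply the irrigation interval relation, interval = SMD / ETc.
interval = 61.04 / 6.379 = 9.569 days
Therefore the irrigation interval = 9.569 days.


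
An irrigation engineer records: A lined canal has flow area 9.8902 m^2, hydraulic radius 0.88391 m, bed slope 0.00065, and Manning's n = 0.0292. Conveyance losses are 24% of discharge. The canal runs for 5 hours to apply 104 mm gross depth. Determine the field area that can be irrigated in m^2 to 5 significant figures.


Approach: apply Manning's equation with a conveyance and depth budget, Q = (1/n)*A*R^(2/3)*S^(1/2); Q_field = Q*(1-loss); Area = Q_field*t/(d/1000).
Step 1 — canal discharge (Manning's equation):
  Q = (1/0.0292) * 9.8902 * 0.88391^(2/3) * 0.00065^(1/2) = 7.953365 m^3/s
Step 2 — delivered flow: Q_field = 7.953365*(1 - 24/100) = 6.044558 m^3/s
Step 3 — volume delivered: V = 6.044558 * 5*3600 = 108802.0 m^3
Step 4 — area served: A = V / (depth/1000) = 108802.0 / 0.104 = 1046200 m^2
Therefore the field area that can be irrigated = 1046200 m^2.


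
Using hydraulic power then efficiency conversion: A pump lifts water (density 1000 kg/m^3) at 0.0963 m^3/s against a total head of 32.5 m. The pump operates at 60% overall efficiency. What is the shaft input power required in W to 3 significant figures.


Approach: apply hydraulic power then efficiency conversion, P = rho*g*Q*H; P_in = P/eta.
Step 1 — hydraulic power (P = rho*g*Q*H):
  P = 1000 * 9.81 * 0.0963 * 32.5 = 30703 W
Step 2 — input power: P_in = P/eta = 30703 / 0.6 = 51200 W
Therefore the shaft input power required = 51200 W.


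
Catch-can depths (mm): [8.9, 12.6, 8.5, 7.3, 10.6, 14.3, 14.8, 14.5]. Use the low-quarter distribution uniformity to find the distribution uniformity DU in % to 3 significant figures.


Approach: apply the low-quarter distribution uniformity, DU = (mean of lowest quarter of readings / overall mean)*100.
sorted lowest 2 of 8: [7.3, 8.5] -> mean = 7.9000 mm
overall mean = 11.438 mm
DU = (7.9000/11.438)*100 = 69.1 %
Therefore the distribution uniformity DU = 69.1 %.
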